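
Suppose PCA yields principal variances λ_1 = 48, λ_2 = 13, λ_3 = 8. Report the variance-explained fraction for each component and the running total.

Step 1 — total variance = trace(Sigma) = Σ λ_i = 48 + 13 + 8 = 69.

Step 2 — fraction explained by component i = λ_i / Σ λ:
  PC1: 48/69 = 0.6957
  PC2: 13/69 = 0.1884
  PC3: 8/69 = 0.1159

Step 3 — cumulative fraction after k components = (λ_1 + ... + λ_k) / Σ λ:
  k = 1: 48/69 = 0.6957
  k = 2: (48 + 13)/69 = 61/69 = 0.8841
  k = 3: (48 + 13 + 8)/69 = 69/69 = 1

Summary (fraction, with percent):

explained: PC1 0.6957 (69.57%), PC2 0.1884 (18.84%), PC3 0.1159 (11.59%);  cumulative: 0.6957, 0.8841, 1


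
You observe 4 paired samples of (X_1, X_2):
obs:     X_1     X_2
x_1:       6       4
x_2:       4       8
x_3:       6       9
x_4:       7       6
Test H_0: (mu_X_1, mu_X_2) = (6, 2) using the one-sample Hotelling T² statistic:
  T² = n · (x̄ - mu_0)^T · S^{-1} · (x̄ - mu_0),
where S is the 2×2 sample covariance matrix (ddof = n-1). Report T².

Step 1 — sample mean vector:
  mean(X_1) = (6 + 4 + 6 + 7) / 4 = 23/4 = 5.75
  mean(X_2) = (4 + 8 + 9 + 6) / 4 = 27/4 = 6.75
  x̄ = (5.75, 6.75),  deviation x̄ - mu_0 = (5.75, 6.75) - (6, 2) = (-0.25, 4.75).

Step 2 — sample covariance matrix, S[i,j] = (1/(n-1)) · Σ_k (x_{k,i} - mean_i) · (x_{k,j} - mean_j), divisor n-1 = 3:
  S[X_1,X_1] = ((0.25)·(0.25) + (-1.75)·(-1.75) + (0.25)·(0.25) + (1.25)·(1.25)) / 3 = 4.75/3 = 1.5833
  S[X_1,X_2] = ((0.25)·(-2.75) + (-1.75)·(1.25) + (0.25)·(2.25) + (1.25)·(-0.75)) / 3 = -3.25/3 = -1.0833
  S[X_2,X_2] = ((-2.75)·(-2.75) + (1.25)·(1.25) + (2.25)·(2.25) + (-0.75)·(-0.75)) / 3 = 14.75/3 = 4.9167
  S = [[1.5833, -1.0833],
 [-1.0833, 4.9167]].

Step 3 — invert S. det(S) = 1.5833·4.9167 - (-1.0833)² = 6.6111.
  S^{-1} = (1/det) · [[d, -b], [-b, a]] = [[0.7437, 0.1639],
 [0.1639, 0.2395]].

Step 4 — quadratic form (x̄ - mu_0)^T · S^{-1} · (x̄ - mu_0):
  S^{-1} · (x̄ - mu_0) = (0.5924, 1.0966),
  (x̄ - mu_0)^T · [...] = (-0.25)·(0.5924) + (4.75)·(1.0966) = 5.0609.

Step 5 — scale by n: T² = 4 · 5.0609 = 20.2437.

T² ≈ 20.2437


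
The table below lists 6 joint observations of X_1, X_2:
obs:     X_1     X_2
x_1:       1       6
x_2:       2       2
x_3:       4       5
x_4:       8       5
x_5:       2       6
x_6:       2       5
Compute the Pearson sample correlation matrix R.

Step 1 — column means:
  mean(X_1) = (1 + 2 + 4 + 8 + 2 + 2) / 6 = 19/6 = 3.1667
  mean(X_2) = (6 + 2 + 5 + 5 + 6 + 5) / 6 = 29/6 = 4.8333

Step 2 — sample variances and covariances s[i,j] = (1/(n-1)) · Σ_k (x_{k,i} - mean_i) · (x_{k,j} - mean_j), with n-1 = 5:
  s[X_1,X_1] = ((-2.1667)·(-2.1667) + (-1.1667)·(-1.1667) + (0.8333)·(0.8333) + (4.8333)·(4.8333) + (-1.1667)·(-1.1667) + (-1.1667)·(-1.1667)) / 5 = 32.8333/5 = 6.5667
  s[X_1,X_2] = ((-2.1667)·(1.1667) + (-1.1667)·(-2.8333) + (0.8333)·(0.1667) + (4.8333)·(0.1667) + (-1.1667)·(1.1667) + (-1.1667)·(0.1667)) / 5 = 0.1667/5 = 0.0333
  s[X_2,X_2] = ((1.1667)·(1.1667) + (-2.8333)·(-2.8333) + (0.1667)·(0.1667) + (0.1667)·(0.1667) + (1.1667)·(1.1667) + (0.1667)·(0.1667)) / 5 = 10.8333/5 = 2.1667
  Sample standard deviations s_i = √(s[i,i]):
  s(X_1) = √(6.5667) = 2.5626
  s(X_2) = √(2.1667) = 1.472

Step 3 — r_{ij} = s_{ij} / (s_i · s_j):
  r[X_1,X_1] = 1 (diagonal).
  r[X_1,X_2] = 0.0333 / (2.5626 · 1.472) = 0.0333 / 3.772 = 0.0088
  r[X_2,X_2] = 1 (diagonal).

R is symmetric with unit diagonal. Assembling:

R = [[1, 0.0088],
 [0.0088, 1]]


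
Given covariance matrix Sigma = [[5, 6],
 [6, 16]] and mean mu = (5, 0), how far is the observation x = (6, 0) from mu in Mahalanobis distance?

Step 1 — centre the observation: (x - mu) = (1, 0).

Step 2 — invert Sigma. det(Sigma) = 5·16 - (6)² = 44.
  Sigma^{-1} = (1/det) · [[d, -b], [-b, a]] = [[0.3636, -0.1364],
 [-0.1364, 0.1136]].

Step 3 — form the quadratic (x - mu)^T · Sigma^{-1} · (x - mu):
  Sigma^{-1} · (x - mu) = (0.3636, -0.1364).
  (x - mu)^T · [Sigma^{-1} · (x - mu)] = (1)·(0.3636) + (0)·(-0.1364) = 0.3636.

Step 4 — take square root: d = √(0.3636) ≈ 0.603.

d(x, mu) = √(0.3636) ≈ 0.603


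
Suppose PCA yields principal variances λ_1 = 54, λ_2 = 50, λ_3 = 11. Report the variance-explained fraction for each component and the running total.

Step 1 — total variance = trace(Sigma) = Σ λ_i = 54 + 50 + 11 = 115.

Step 2 — fraction explained by component i = λ_i / Σ λ:
  PC1: 54/115 = 0.4696
  PC2: 50/115 = 0.4348
  PC3: 11/115 = 0.0957

Step 3 — cumulative fraction after k components = (λ_1 + ... + λ_k) / Σ λ:
  k = 1: 54/115 = 0.4696
  k = 2: (54 + 50)/115 = 104/115 = 0.9043
  k = 3: (54 + 50 + 11)/115 = 115/115 = 1

Summary (fraction, with percent):

explained: PC1 0.4696 (46.96%), PC2 0.4348 (43.48%), PC3 0.0957 (9.57%);  cumulative: 0.4696, 0.9043, 1


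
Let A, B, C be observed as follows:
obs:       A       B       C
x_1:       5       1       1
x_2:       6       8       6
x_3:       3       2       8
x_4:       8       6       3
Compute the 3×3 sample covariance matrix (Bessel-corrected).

Step 1 — column means:
  mean(A) = (5 + 6 + 3 + 8) / 4 = 22/4 = 5.5
  mean(B) = (1 + 8 + 2 + 6) / 4 = 17/4 = 4.25
  mean(C) = (1 + 6 + 8 + 3) / 4 = 18/4 = 4.5

Step 2 — sample covariance S[i,j] = (1/(n-1)) · Σ_k (x_{k,i} - mean_i) · (x_{k,j} - mean_j), with n-1 = 3.
  S[A,A] = ((-0.5)·(-0.5) + (0.5)·(0.5) + (-2.5)·(-2.5) + (2.5)·(2.5)) / 3 = 13/3 = 4.3333
  S[A,B] = ((-0.5)·(-3.25) + (0.5)·(3.75) + (-2.5)·(-2.25) + (2.5)·(1.75)) / 3 = 13.5/3 = 4.5
  S[A,C] = ((-0.5)·(-3.5) + (0.5)·(1.5) + (-2.5)·(3.5) + (2.5)·(-1.5)) / 3 = -10/3 = -3.3333
  S[B,B] = ((-3.25)·(-3.25) + (3.75)·(3.75) + (-2.25)·(-2.25) + (1.75)·(1.75)) / 3 = 32.75/3 = 10.9167
  S[B,C] = ((-3.25)·(-3.5) + (3.75)·(1.5) + (-2.25)·(3.5) + (1.75)·(-1.5)) / 3 = 6.5/3 = 2.1667
  S[C,C] = ((-3.5)·(-3.5) + (1.5)·(1.5) + (3.5)·(3.5) + (-1.5)·(-1.5)) / 3 = 29/3 = 9.6667

S is symmetric (S[j,i] = S[i,j]). Assembling:

S = [[4.3333, 4.5, -3.3333],
 [4.5, 10.9167, 2.1667],
 [-3.3333, 2.1667, 9.6667]]


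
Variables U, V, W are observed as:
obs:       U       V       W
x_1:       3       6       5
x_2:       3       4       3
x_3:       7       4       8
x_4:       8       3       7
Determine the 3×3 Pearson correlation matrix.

Step 1 — column means:
  mean(U) = (3 + 3 + 7 + 8) / 4 = 21/4 = 5.25
  mean(V) = (6 + 4 + 4 + 3) / 4 = 17/4 = 4.25
  mean(W) = (5 + 3 + 8 + 7) / 4 = 23/4 = 5.75

Step 2 — sample variances and covariances s[i,j] = (1/(n-1)) · Σ_k (x_{k,i} - mean_i) · (x_{k,j} - mean_j), with n-1 = 3:
  s[U,U] = ((-2.25)·(-2.25) + (-2.25)·(-2.25) + (1.75)·(1.75) + (2.75)·(2.75)) / 3 = 20.75/3 = 6.9167
  s[U,V] = ((-2.25)·(1.75) + (-2.25)·(-0.25) + (1.75)·(-0.25) + (2.75)·(-1.25)) / 3 = -7.25/3 = -2.4167
  s[U,W] = ((-2.25)·(-0.75) + (-2.25)·(-2.75) + (1.75)·(2.25) + (2.75)·(1.25)) / 3 = 15.25/3 = 5.0833
  s[V,V] = ((1.75)·(1.75) + (-0.25)·(-0.25) + (-0.25)·(-0.25) + (-1.25)·(-1.25)) / 3 = 4.75/3 = 1.5833
  s[V,W] = ((1.75)·(-0.75) + (-0.25)·(-2.75) + (-0.25)·(2.25) + (-1.25)·(1.25)) / 3 = -2.75/3 = -0.9167
  s[W,W] = ((-0.75)·(-0.75) + (-2.75)·(-2.75) + (2.25)·(2.25) + (1.25)·(1.25)) / 3 = 14.75/3 = 4.9167
  Sample standard deviations s_i = √(s[i,i]):
  s(U) = √(6.9167) = 2.63
  s(V) = √(1.5833) = 1.2583
  s(W) = √(4.9167) = 2.2174

Step 3 — r_{ij} = s_{ij} / (s_i · s_j):
  r[U,U] = 1 (diagonal).
  r[U,V] = -2.4167 / (2.63 · 1.2583) = -2.4167 / 3.3093 = -0.7303
  r[U,W] = 5.0833 / (2.63 · 2.2174) = 5.0833 / 5.8315 = 0.8717
  r[V,V] = 1 (diagonal).
  r[V,W] = -0.9167 / (1.2583 · 2.2174) = -0.9167 / 2.7901 = -0.3285
  r[W,W] = 1 (diagonal).

R is symmetric with unit diagonal. Assembling:

R = [[1, -0.7303, 0.8717],
 [-0.7303, 1, -0.3285],
 [0.8717, -0.3285, 1]]


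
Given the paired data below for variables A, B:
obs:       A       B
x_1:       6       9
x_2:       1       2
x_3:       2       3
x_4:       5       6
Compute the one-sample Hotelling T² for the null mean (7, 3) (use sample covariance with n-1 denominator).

Step 1 — sample mean vector:
  mean(A) = (6 + 1 + 2 + 5) / 4 = 14/4 = 3.5
  mean(B) = (9 + 2 + 3 + 6) / 4 = 20/4 = 5
  x̄ = (3.5, 5),  deviation x̄ - mu_0 = (3.5, 5) - (7, 3) = (-3.5, 2).

Step 2 — sample covariance matrix, S[i,j] = (1/(n-1)) · Σ_k (x_{k,i} - mean_i) · (x_{k,j} - mean_j), divisor n-1 = 3:
  S[A,A] = ((2.5)·(2.5) + (-2.5)·(-2.5) + (-1.5)·(-1.5) + (1.5)·(1.5)) / 3 = 17/3 = 5.6667
  S[A,B] = ((2.5)·(4) + (-2.5)·(-3) + (-1.5)·(-2) + (1.5)·(1)) / 3 = 22/3 = 7.3333
  S[B,B] = ((4)·(4) + (-3)·(-3) + (-2)·(-2) + (1)·(1)) / 3 = 30/3 = 10
  S = [[5.6667, 7.3333],
 [7.3333, 10]].

Step 3 — invert S. det(S) = 5.6667·10 - (7.3333)² = 2.8889.
  S^{-1} = (1/det) · [[d, -b], [-b, a]] = [[3.4615, -2.5385],
 [-2.5385, 1.9615]].

Step 4 — quadratic form (x̄ - mu_0)^T · S^{-1} · (x̄ - mu_0):
  S^{-1} · (x̄ - mu_0) = (-17.1923, 12.8077),
  (x̄ - mu_0)^T · [...] = (-3.5)·(-17.1923) + (2)·(12.8077) = 85.7885.

Step 5 — scale by n: T² = 4 · 85.7885 = 343.1538.

T² ≈ 343.1538


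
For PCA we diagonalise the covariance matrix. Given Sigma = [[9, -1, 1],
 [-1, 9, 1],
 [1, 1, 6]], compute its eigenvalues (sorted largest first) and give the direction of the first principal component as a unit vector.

Step 1 — characteristic polynomial p(λ) = det(λI - Sigma) = λ³ - tr·λ² + c_1·λ - det, where tr = trace, c_1 = sum of the principal 2×2 minors, det = det(Sigma):
  tr = 9 + 9 + 6 = 24,
  c_1 = (9·9 - (-1)²) + (9·6 - (1)²) + (9·6 - (1)²) = 80 + 53 + 53 = 186,
  det = 9·(9·6 - (1)²) - (-1)·((-1)·6 - (1)·(1)) + (1)·((-1)·(1) - 9·(1)) = 9·(53) - (-1)·(-7) + (1)·(-10) = 460.
  So p(λ) = λ³ - 24λ² + 186λ - 460.
Step 2 — look for an integer root (rational root theorem: any rational root is an integer divisor of 460). Testing λ = 10:
  p(10) = 1000 - 2400 + 1860 - 460 = 0  ✓
  Dividing out (λ - 10): p(λ) = (λ - 10)(λ² - 14λ + 46).
Step 3 — remaining eigenvalues from the quadratic λ² - 14λ + 46 = 0:
  Δ = 14² - 4·46 = 196 - 184 = 12,  λ = (14 ± √12)/2 = (14 ± 3.4641)/2 ≈ 8.7321 or 5.2679.
  Sorted: λ_1 = 10,  λ_2 = 8.7321,  λ_3 = 5.2679  (check: sum = 24 = tr ✓).

Step 4 — unit eigenvector for λ_1 = 10: v spans the null space of (Sigma - λ_1 I), whose rows are
  r_1 = (-1, -1, 1),  r_2 = (-1, -1, 1),  r_3 = (1, 1, -4).
  v is orthogonal to every row, so take v ∝ r_1 × r_3 = ((-1)·(-4) - (1)·(1), (1)·(1) - (-1)·(-4), (-1)·(1) - (-1)·(1)) = (3, -3, 0).
  Rescale (divide by 3): u = (1, -1, 0).
  ||u|| = √((1)² + (-1)² + (0)²) = √(2) ≈ 1.4142,  v_1 = u/||u|| ≈ (0.7071, -0.7071, 0) (||v_1|| = 1).

λ_1 = 10,  λ_2 = 8.7321,  λ_3 = 5.2679;  v_1 ≈ (0.7071, -0.7071, 0)


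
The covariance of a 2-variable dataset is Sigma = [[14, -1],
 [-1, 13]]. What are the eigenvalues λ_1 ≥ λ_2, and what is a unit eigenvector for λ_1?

Step 1 — characteristic polynomial of 2×2 Sigma:
  det(Sigma - λI) = λ² - trace · λ + det = 0.
  trace = 14 + 13 = 27, det = 14·13 - (-1)² = 181.
Step 2 — discriminant:
  Δ = trace² - 4·det = 729 - 724 = 5.
Step 3 — eigenvalues:
  λ = (trace ± √Δ)/2 = (27 ± 2.2361)/2,
  λ_1 = 14.618,  λ_2 = 12.382.

Step 4 — unit eigenvector for λ_1: solve (Sigma - λ_1 I)v = 0. First row:
  (14 - 14.618)·v_x + (-1)·v_y = 0, i.e. (-0.618)·v_x + (-1)·v_y = 0,
  so v ∝ (b, λ_1 - a) = (-1, 0.618); multiply by -1 so the first entry is positive: u = (1, -0.618).
  ||u|| = √((1)² + (-0.618)²) = √(1.382) ≈ 1.1756,
  v_1 = u/||u|| ≈ (0.8507, -0.5257) (||v_1|| = 1).

λ_1 = 14.618,  λ_2 = 12.382;  v_1 ≈ (0.8507, -0.5257)


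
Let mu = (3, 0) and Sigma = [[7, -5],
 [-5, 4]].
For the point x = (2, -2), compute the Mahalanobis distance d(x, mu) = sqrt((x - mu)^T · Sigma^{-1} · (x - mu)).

Step 1 — centre the observation: (x - mu) = (-1, -2).

Step 2 — invert Sigma. det(Sigma) = 7·4 - (-5)² = 3.
  Sigma^{-1} = (1/det) · [[d, -b], [-b, a]] = [[1.3333, 1.6667],
 [1.6667, 2.3333]].

Step 3 — form the quadratic (x - mu)^T · Sigma^{-1} · (x - mu):
  Sigma^{-1} · (x - mu) = (-4.6667, -6.3333).
  (x - mu)^T · [Sigma^{-1} · (x - mu)] = (-1)·(-4.6667) + (-2)·(-6.3333) = 17.3333.

Step 4 — take square root: d = √(17.3333) ≈ 4.1633.

d(x, mu) = √(17.3333) ≈ 4.1633


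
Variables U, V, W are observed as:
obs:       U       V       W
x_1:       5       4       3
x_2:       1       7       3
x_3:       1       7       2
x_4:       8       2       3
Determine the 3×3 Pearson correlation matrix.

Step 1 — column means:
  mean(U) = (5 + 1 + 1 + 8) / 4 = 15/4 = 3.75
  mean(V) = (4 + 7 + 7 + 2) / 4 = 20/4 = 5
  mean(W) = (3 + 3 + 2 + 3) / 4 = 11/4 = 2.75

Step 2 — sample variances and covariances s[i,j] = (1/(n-1)) · Σ_k (x_{k,i} - mean_i) · (x_{k,j} - mean_j), with n-1 = 3:
  s[U,U] = ((1.25)·(1.25) + (-2.75)·(-2.75) + (-2.75)·(-2.75) + (4.25)·(4.25)) / 3 = 34.75/3 = 11.5833
  s[U,V] = ((1.25)·(-1) + (-2.75)·(2) + (-2.75)·(2) + (4.25)·(-3)) / 3 = -25/3 = -8.3333
  s[U,W] = ((1.25)·(0.25) + (-2.75)·(0.25) + (-2.75)·(-0.75) + (4.25)·(0.25)) / 3 = 2.75/3 = 0.9167
  s[V,V] = ((-1)·(-1) + (2)·(2) + (2)·(2) + (-3)·(-3)) / 3 = 18/3 = 6
  s[V,W] = ((-1)·(0.25) + (2)·(0.25) + (2)·(-0.75) + (-3)·(0.25)) / 3 = -2/3 = -0.6667
  s[W,W] = ((0.25)·(0.25) + (0.25)·(0.25) + (-0.75)·(-0.75) + (0.25)·(0.25)) / 3 = 0.75/3 = 0.25
  Sample standard deviations s_i = √(s[i,i]):
  s(U) = √(11.5833) = 3.4034
  s(V) = √(6) = 2.4495
  s(W) = √(0.25) = 0.5

Step 3 — r_{ij} = s_{ij} / (s_i · s_j):
  r[U,U] = 1 (diagonal).
  r[U,V] = -8.3333 / (3.4034 · 2.4495) = -8.3333 / 8.3367 = -0.9996
  r[U,W] = 0.9167 / (3.4034 · 0.5) = 0.9167 / 1.7017 = 0.5387
  r[V,V] = 1 (diagonal).
  r[V,W] = -0.6667 / (2.4495 · 0.5) = -0.6667 / 1.2247 = -0.5443
  r[W,W] = 1 (diagonal).

R is symmetric with unit diagonal. Assembling:

R = [[1, -0.9996, 0.5387],
 [-0.9996, 1, -0.5443],
 [0.5387, -0.5443, 1]]


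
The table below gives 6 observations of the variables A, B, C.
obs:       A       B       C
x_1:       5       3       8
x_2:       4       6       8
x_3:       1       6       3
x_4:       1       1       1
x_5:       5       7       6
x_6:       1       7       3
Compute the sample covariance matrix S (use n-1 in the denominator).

Step 1 — column means:
  mean(A) = (5 + 4 + 1 + 1 + 5 + 1) / 6 = 17/6 = 2.8333
  mean(B) = (3 + 6 + 6 + 1 + 7 + 7) / 6 = 30/6 = 5
  mean(C) = (8 + 8 + 3 + 1 + 6 + 3) / 6 = 29/6 = 4.8333

Step 2 — sample covariance S[i,j] = (1/(n-1)) · Σ_k (x_{k,i} - mean_i) · (x_{k,j} - mean_j), with n-1 = 5.
  S[A,A] = ((2.1667)·(2.1667) + (1.1667)·(1.1667) + (-1.8333)·(-1.8333) + (-1.8333)·(-1.8333) + (2.1667)·(2.1667) + (-1.8333)·(-1.8333)) / 5 = 20.8333/5 = 4.1667
  S[A,B] = ((2.1667)·(-2) + (1.1667)·(1) + (-1.8333)·(1) + (-1.8333)·(-4) + (2.1667)·(2) + (-1.8333)·(2)) / 5 = 3/5 = 0.6
  S[A,C] = ((2.1667)·(3.1667) + (1.1667)·(3.1667) + (-1.8333)·(-1.8333) + (-1.8333)·(-3.8333) + (2.1667)·(1.1667) + (-1.8333)·(-1.8333)) / 5 = 26.8333/5 = 5.3667
  S[B,B] = ((-2)·(-2) + (1)·(1) + (1)·(1) + (-4)·(-4) + (2)·(2) + (2)·(2)) / 5 = 30/5 = 6
  S[B,C] = ((-2)·(3.1667) + (1)·(3.1667) + (1)·(-1.8333) + (-4)·(-3.8333) + (2)·(1.1667) + (2)·(-1.8333)) / 5 = 9/5 = 1.8
  S[C,C] = ((3.1667)·(3.1667) + (3.1667)·(3.1667) + (-1.8333)·(-1.8333) + (-3.8333)·(-3.8333) + (1.1667)·(1.1667) + (-1.8333)·(-1.8333)) / 5 = 42.8333/5 = 8.5667

S is symmetric (S[j,i] = S[i,j]). Assembling:

S = [[4.1667, 0.6, 5.3667],
 [0.6, 6, 1.8],
 [5.3667, 1.8, 8.5667]]


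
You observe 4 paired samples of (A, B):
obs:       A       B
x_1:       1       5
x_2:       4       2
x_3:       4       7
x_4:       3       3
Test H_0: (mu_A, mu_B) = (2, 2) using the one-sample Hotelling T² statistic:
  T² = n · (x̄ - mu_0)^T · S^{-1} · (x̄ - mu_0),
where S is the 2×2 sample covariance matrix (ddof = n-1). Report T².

Step 1 — sample mean vector:
  mean(A) = (1 + 4 + 4 + 3) / 4 = 12/4 = 3
  mean(B) = (5 + 2 + 7 + 3) / 4 = 17/4 = 4.25
  x̄ = (3, 4.25),  deviation x̄ - mu_0 = (3, 4.25) - (2, 2) = (1, 2.25).

Step 2 — sample covariance matrix, S[i,j] = (1/(n-1)) · Σ_k (x_{k,i} - mean_i) · (x_{k,j} - mean_j), divisor n-1 = 3:
  S[A,A] = ((-2)·(-2) + (1)·(1) + (1)·(1) + (0)·(0)) / 3 = 6/3 = 2
  S[A,B] = ((-2)·(0.75) + (1)·(-2.25) + (1)·(2.75) + (0)·(-1.25)) / 3 = -1/3 = -0.3333
  S[B,B] = ((0.75)·(0.75) + (-2.25)·(-2.25) + (2.75)·(2.75) + (-1.25)·(-1.25)) / 3 = 14.75/3 = 4.9167
  S = [[2, -0.3333],
 [-0.3333, 4.9167]].

Step 3 — invert S. det(S) = 2·4.9167 - (-0.3333)² = 9.7222.
  S^{-1} = (1/det) · [[d, -b], [-b, a]] = [[0.5057, 0.0343],
 [0.0343, 0.2057]].

Step 4 — quadratic form (x̄ - mu_0)^T · S^{-1} · (x̄ - mu_0):
  S^{-1} · (x̄ - mu_0) = (0.5829, 0.4971),
  (x̄ - mu_0)^T · [...] = (1)·(0.5829) + (2.25)·(0.4971) = 1.7014.

Step 5 — scale by n: T² = 4 · 1.7014 = 6.8057.

T² ≈ 6.8057


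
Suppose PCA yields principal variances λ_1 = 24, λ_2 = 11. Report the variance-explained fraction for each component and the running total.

Step 1 — total variance = trace(Sigma) = Σ λ_i = 24 + 11 = 35.

Step 2 — fraction explained by component i = λ_i / Σ λ:
  PC1: 24/35 = 0.6857
  PC2: 11/35 = 0.3143

Step 3 — cumulative fraction after k components = (λ_1 + ... + λ_k) / Σ λ:
  k = 1: 24/35 = 0.6857
  k = 2: (24 + 11)/35 = 35/35 = 1

Summary (fraction, with percent):

explained: PC1 0.6857 (68.57%), PC2 0.3143 (31.43%);  cumulative: 0.6857, 1


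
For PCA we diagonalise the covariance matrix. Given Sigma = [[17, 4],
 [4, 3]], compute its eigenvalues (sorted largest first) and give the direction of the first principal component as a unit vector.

Step 1 — characteristic polynomial of 2×2 Sigma:
  det(Sigma - λI) = λ² - trace · λ + det = 0.
  trace = 17 + 3 = 20, det = 17·3 - (4)² = 35.
Step 2 — discriminant:
  Δ = trace² - 4·det = 400 - 140 = 260.
Step 3 — eigenvalues:
  λ = (trace ± √Δ)/2 = (20 ± 16.1245)/2,
  λ_1 = 18.0623,  λ_2 = 1.9377.

Step 4 — unit eigenvector for λ_1: solve (Sigma - λ_1 I)v = 0. First row:
  (17 - 18.0623)·v_x + (4)·v_y = 0, i.e. (-1.0623)·v_x + (4)·v_y = 0,
  so v ∝ (b, λ_1 - a) = (4, 1.0623) = u.
  ||u|| = √((4)² + (1.0623)²) = √(17.1284) ≈ 4.1386,
  v_1 = u/||u|| ≈ (0.9665, 0.2567) (||v_1|| = 1).

λ_1 = 18.0623,  λ_2 = 1.9377;  v_1 ≈ (0.9665, 0.2567)


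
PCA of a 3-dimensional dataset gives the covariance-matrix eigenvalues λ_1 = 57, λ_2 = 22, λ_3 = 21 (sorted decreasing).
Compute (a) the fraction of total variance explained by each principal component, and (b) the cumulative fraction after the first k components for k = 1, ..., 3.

Step 1 — total variance = trace(Sigma) = Σ λ_i = 57 + 22 + 21 = 100.

Step 2 — fraction explained by component i = λ_i / Σ λ:
  PC1: 57/100 = 0.57
  PC2: 22/100 = 0.22
  PC3: 21/100 = 0.21

Step 3 — cumulative fraction after k components = (λ_1 + ... + λ_k) / Σ λ:
  k = 1: 57/100 = 0.57
  k = 2: (57 + 22)/100 = 79/100 = 0.79
  k = 3: (57 + 22 + 21)/100 = 100/100 = 1

Summary (fraction, with percent):

explained: PC1 0.57 (57%), PC2 0.22 (22%), PC3 0.21 (21%);  cumulative: 0.57, 0.79, 1


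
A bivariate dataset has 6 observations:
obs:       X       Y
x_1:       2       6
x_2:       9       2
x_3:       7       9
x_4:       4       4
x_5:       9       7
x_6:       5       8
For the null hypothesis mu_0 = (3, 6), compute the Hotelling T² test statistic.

Step 1 — sample mean vector:
  mean(X) = (2 + 9 + 7 + 4 + 9 + 5) / 6 = 36/6 = 6
  mean(Y) = (6 + 2 + 9 + 4 + 7 + 8) / 6 = 36/6 = 6
  x̄ = (6, 6),  deviation x̄ - mu_0 = (6, 6) - (3, 6) = (3, 0).

Step 2 — sample covariance matrix, S[i,j] = (1/(n-1)) · Σ_k (x_{k,i} - mean_i) · (x_{k,j} - mean_j), divisor n-1 = 5:
  S[X,X] = ((-4)·(-4) + (3)·(3) + (1)·(1) + (-2)·(-2) + (3)·(3) + (-1)·(-1)) / 5 = 40/5 = 8
  S[X,Y] = ((-4)·(0) + (3)·(-4) + (1)·(3) + (-2)·(-2) + (3)·(1) + (-1)·(2)) / 5 = -4/5 = -0.8
  S[Y,Y] = ((0)·(0) + (-4)·(-4) + (3)·(3) + (-2)·(-2) + (1)·(1) + (2)·(2)) / 5 = 34/5 = 6.8
  S = [[8, -0.8],
 [-0.8, 6.8]].

Step 3 — invert S. det(S) = 8·6.8 - (-0.8)² = 53.76.
  S^{-1} = (1/det) · [[d, -b], [-b, a]] = [[0.1265, 0.0149],
 [0.0149, 0.1488]].

Step 4 — quadratic form (x̄ - mu_0)^T · S^{-1} · (x̄ - mu_0):
  S^{-1} · (x̄ - mu_0) = (0.3795, 0.0446),
  (x̄ - mu_0)^T · [...] = (3)·(0.3795) + (0)·(0.0446) = 1.1384.

Step 5 — scale by n: T² = 6 · 1.1384 = 6.8304.

T² ≈ 6.8304


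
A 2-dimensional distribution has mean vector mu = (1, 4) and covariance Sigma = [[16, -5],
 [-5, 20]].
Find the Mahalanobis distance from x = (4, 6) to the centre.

Step 1 — centre the observation: (x - mu) = (3, 2).

Step 2 — invert Sigma. det(Sigma) = 16·20 - (-5)² = 295.
  Sigma^{-1} = (1/det) · [[d, -b], [-b, a]] = [[0.0678, 0.0169],
 [0.0169, 0.0542]].

Step 3 — form the quadratic (x - mu)^T · Sigma^{-1} · (x - mu):
  Sigma^{-1} · (x - mu) = (0.2373, 0.1593).
  (x - mu)^T · [Sigma^{-1} · (x - mu)] = (3)·(0.2373) + (2)·(0.1593) = 1.0305.

Step 4 — take square root: d = √(1.0305) ≈ 1.0151.

d(x, mu) = √(1.0305) ≈ 1.0151


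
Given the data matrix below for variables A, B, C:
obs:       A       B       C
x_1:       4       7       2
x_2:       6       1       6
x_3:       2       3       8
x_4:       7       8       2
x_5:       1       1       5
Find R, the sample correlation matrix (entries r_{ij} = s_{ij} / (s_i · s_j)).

Step 1 — column means:
  mean(A) = (4 + 6 + 2 + 7 + 1) / 5 = 20/5 = 4
  mean(B) = (7 + 1 + 3 + 8 + 1) / 5 = 20/5 = 4
  mean(C) = (2 + 6 + 8 + 2 + 5) / 5 = 23/5 = 4.6

Step 2 — sample variances and covariances s[i,j] = (1/(n-1)) · Σ_k (x_{k,i} - mean_i) · (x_{k,j} - mean_j), with n-1 = 4:
  s[A,A] = ((0)·(0) + (2)·(2) + (-2)·(-2) + (3)·(3) + (-3)·(-3)) / 4 = 26/4 = 6.5
  s[A,B] = ((0)·(3) + (2)·(-3) + (-2)·(-1) + (3)·(4) + (-3)·(-3)) / 4 = 17/4 = 4.25
  s[A,C] = ((0)·(-2.6) + (2)·(1.4) + (-2)·(3.4) + (3)·(-2.6) + (-3)·(0.4)) / 4 = -13/4 = -3.25
  s[B,B] = ((3)·(3) + (-3)·(-3) + (-1)·(-1) + (4)·(4) + (-3)·(-3)) / 4 = 44/4 = 11
  s[B,C] = ((3)·(-2.6) + (-3)·(1.4) + (-1)·(3.4) + (4)·(-2.6) + (-3)·(0.4)) / 4 = -27/4 = -6.75
  s[C,C] = ((-2.6)·(-2.6) + (1.4)·(1.4) + (3.4)·(3.4) + (-2.6)·(-2.6) + (0.4)·(0.4)) / 4 = 27.2/4 = 6.8
  Sample standard deviations s_i = √(s[i,i]):
  s(A) = √(6.5) = 2.5495
  s(B) = √(11) = 3.3166
  s(C) = √(6.8) = 2.6077

Step 3 — r_{ij} = s_{ij} / (s_i · s_j):
  r[A,A] = 1 (diagonal).
  r[A,B] = 4.25 / (2.5495 · 3.3166) = 4.25 / 8.4558 = 0.5026
  r[A,C] = -3.25 / (2.5495 · 2.6077) = -3.25 / 6.6483 = -0.4888
  r[B,B] = 1 (diagonal).
  r[B,C] = -6.75 / (3.3166 · 2.6077) = -6.75 / 8.6487 = -0.7805
  r[C,C] = 1 (diagonal).

R is symmetric with unit diagonal. Assembling:

R = [[1, 0.5026, -0.4888],
 [0.5026, 1, -0.7805],
 [-0.4888, -0.7805, 1]]


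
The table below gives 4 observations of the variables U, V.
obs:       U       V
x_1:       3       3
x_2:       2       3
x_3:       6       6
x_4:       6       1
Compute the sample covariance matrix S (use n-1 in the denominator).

Step 1 — column means:
  mean(U) = (3 + 2 + 6 + 6) / 4 = 17/4 = 4.25
  mean(V) = (3 + 3 + 6 + 1) / 4 = 13/4 = 3.25

Step 2 — sample covariance S[i,j] = (1/(n-1)) · Σ_k (x_{k,i} - mean_i) · (x_{k,j} - mean_j), with n-1 = 3.
  S[U,U] = ((-1.25)·(-1.25) + (-2.25)·(-2.25) + (1.75)·(1.75) + (1.75)·(1.75)) / 3 = 12.75/3 = 4.25
  S[U,V] = ((-1.25)·(-0.25) + (-2.25)·(-0.25) + (1.75)·(2.75) + (1.75)·(-2.25)) / 3 = 1.75/3 = 0.5833
  S[V,V] = ((-0.25)·(-0.25) + (-0.25)·(-0.25) + (2.75)·(2.75) + (-2.25)·(-2.25)) / 3 = 12.75/3 = 4.25

S is symmetric (S[j,i] = S[i,j]). Assembling:

S = [[4.25, 0.5833],
 [0.5833, 4.25]]


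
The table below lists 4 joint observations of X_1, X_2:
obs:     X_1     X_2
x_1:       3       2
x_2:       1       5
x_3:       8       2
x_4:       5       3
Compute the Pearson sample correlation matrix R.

Step 1 — column means:
  mean(X_1) = (3 + 1 + 8 + 5) / 4 = 17/4 = 4.25
  mean(X_2) = (2 + 5 + 2 + 3) / 4 = 12/4 = 3

Step 2 — sample variances and covariances s[i,j] = (1/(n-1)) · Σ_k (x_{k,i} - mean_i) · (x_{k,j} - mean_j), with n-1 = 3:
  s[X_1,X_1] = ((-1.25)·(-1.25) + (-3.25)·(-3.25) + (3.75)·(3.75) + (0.75)·(0.75)) / 3 = 26.75/3 = 8.9167
  s[X_1,X_2] = ((-1.25)·(-1) + (-3.25)·(2) + (3.75)·(-1) + (0.75)·(0)) / 3 = -9/3 = -3
  s[X_2,X_2] = ((-1)·(-1) + (2)·(2) + (-1)·(-1) + (0)·(0)) / 3 = 6/3 = 2
  Sample standard deviations s_i = √(s[i,i]):
  s(X_1) = √(8.9167) = 2.9861
  s(X_2) = √(2) = 1.4142

Step 3 — r_{ij} = s_{ij} / (s_i · s_j):
  r[X_1,X_1] = 1 (diagonal).
  r[X_1,X_2] = -3 / (2.9861 · 1.4142) = -3 / 4.223 = -0.7104
  r[X_2,X_2] = 1 (diagonal).

R is symmetric with unit diagonal. Assembling:

R = [[1, -0.7104],
 [-0.7104, 1]]


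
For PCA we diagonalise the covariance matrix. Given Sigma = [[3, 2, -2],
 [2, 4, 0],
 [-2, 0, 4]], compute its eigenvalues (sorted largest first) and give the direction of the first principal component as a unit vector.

Step 1 — characteristic polynomial p(λ) = det(λI - Sigma) = λ³ - tr·λ² + c_1·λ - det, where tr = trace, c_1 = sum of the principal 2×2 minors, det = det(Sigma):
  tr = 3 + 4 + 4 = 11,
  c_1 = (3·4 - (2)²) + (3·4 - (-2)²) + (4·4 - (0)²) = 8 + 8 + 16 = 32,
  det = 3·(4·4 - (0)²) - (2)·((2)·4 - (0)·(-2)) + (-2)·((2)·(0) - 4·(-2)) = 3·(16) - (2)·(8) + (-2)·(8) = 16.
  So p(λ) = λ³ - 11λ² + 32λ - 16.
Step 2 — look for an integer root (rational root theorem: any rational root is an integer divisor of 16). Testing λ = 4:
  p(4) = 64 - 176 + 128 - 16 = 0  ✓
  Dividing out (λ - 4): p(λ) = (λ - 4)(λ² - 7λ + 4).
Step 3 — remaining eigenvalues from the quadratic λ² - 7λ + 4 = 0:
  Δ = 7² - 4·4 = 49 - 16 = 33,  λ = (7 ± √33)/2 = (7 ± 5.7446)/2 ≈ 6.3723 or 0.6277.
  Sorted: λ_1 = 6.3723,  λ_2 = 4,  λ_3 = 0.6277  (check: sum = 11 = tr ✓).

Step 4 — unit eigenvector for λ_1 ≈ 6.3723: v spans the null space of (Sigma - λ_1 I), whose rows are
  r_1 = (-3.3723, 2, -2),  r_2 = (2, -2.3723, 0),  r_3 = (-2, 0, -2.3723).
  v is orthogonal to every row, so take v ∝ r_1 × r_2 = ((2)·(0) - (-2)·(-2.3723), (-2)·(2) - (-3.3723)·(0), (-3.3723)·(-2.3723) - (2)·(2)) ≈ (-4.7446, -4, 4).
  Rescale (multiply by -1 so the first nonzero entry is positive): u = (4.7446, 4, -4).
  ||u|| = √((4.7446)² + (4)² + (-4)²) = √(54.5109) ≈ 7.3831,  v_1 = u/||u|| ≈ (0.6426, 0.5418, -0.5418) (||v_1|| = 1).

λ_1 = 6.3723,  λ_2 = 4,  λ_3 = 0.6277;  v_1 ≈ (0.6426, 0.5418, -0.5418)


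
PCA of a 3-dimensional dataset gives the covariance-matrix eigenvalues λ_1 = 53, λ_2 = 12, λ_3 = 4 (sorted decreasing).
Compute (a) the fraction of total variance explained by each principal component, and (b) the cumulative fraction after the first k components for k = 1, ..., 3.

Step 1 — total variance = trace(Sigma) = Σ λ_i = 53 + 12 + 4 = 69.

Step 2 — fraction explained by component i = λ_i / Σ λ:
  PC1: 53/69 = 0.7681
  PC2: 12/69 = 0.1739
  PC3: 4/69 = 0.058

Step 3 — cumulative fraction after k components = (λ_1 + ... + λ_k) / Σ λ:
  k = 1: 53/69 = 0.7681
  k = 2: (53 + 12)/69 = 65/69 = 0.942
  k = 3: (53 + 12 + 4)/69 = 69/69 = 1

Summary (fraction, with percent):

explained: PC1 0.7681 (76.81%), PC2 0.1739 (17.39%), PC3 0.058 (5.8%);  cumulative: 0.7681, 0.942, 1


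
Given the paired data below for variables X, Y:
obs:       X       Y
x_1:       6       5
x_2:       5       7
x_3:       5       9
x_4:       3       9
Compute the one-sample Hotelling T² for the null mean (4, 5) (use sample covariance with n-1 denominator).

Step 1 — sample mean vector:
  mean(X) = (6 + 5 + 5 + 3) / 4 = 19/4 = 4.75
  mean(Y) = (5 + 7 + 9 + 9) / 4 = 30/4 = 7.5
  x̄ = (4.75, 7.5),  deviation x̄ - mu_0 = (4.75, 7.5) - (4, 5) = (0.75, 2.5).

Step 2 — sample covariance matrix, S[i,j] = (1/(n-1)) · Σ_k (x_{k,i} - mean_i) · (x_{k,j} - mean_j), divisor n-1 = 3:
  S[X,X] = ((1.25)·(1.25) + (0.25)·(0.25) + (0.25)·(0.25) + (-1.75)·(-1.75)) / 3 = 4.75/3 = 1.5833
  S[X,Y] = ((1.25)·(-2.5) + (0.25)·(-0.5) + (0.25)·(1.5) + (-1.75)·(1.5)) / 3 = -5.5/3 = -1.8333
  S[Y,Y] = ((-2.5)·(-2.5) + (-0.5)·(-0.5) + (1.5)·(1.5) + (1.5)·(1.5)) / 3 = 11/3 = 3.6667
  S = [[1.5833, -1.8333],
 [-1.8333, 3.6667]].

Step 3 — invert S. det(S) = 1.5833·3.6667 - (-1.8333)² = 2.4444.
  S^{-1} = (1/det) · [[d, -b], [-b, a]] = [[1.5, 0.75],
 [0.75, 0.6477]].

Step 4 — quadratic form (x̄ - mu_0)^T · S^{-1} · (x̄ - mu_0):
  S^{-1} · (x̄ - mu_0) = (3, 2.1818),
  (x̄ - mu_0)^T · [...] = (0.75)·(3) + (2.5)·(2.1818) = 7.7045.

Step 5 — scale by n: T² = 4 · 7.7045 = 30.8182.

T² ≈ 30.8182


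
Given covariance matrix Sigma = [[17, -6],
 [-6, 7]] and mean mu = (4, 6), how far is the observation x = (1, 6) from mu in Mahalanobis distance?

Step 1 — centre the observation: (x - mu) = (-3, 0).

Step 2 — invert Sigma. det(Sigma) = 17·7 - (-6)² = 83.
  Sigma^{-1} = (1/det) · [[d, -b], [-b, a]] = [[0.0843, 0.0723],
 [0.0723, 0.2048]].

Step 3 — form the quadratic (x - mu)^T · Sigma^{-1} · (x - mu):
  Sigma^{-1} · (x - mu) = (-0.253, -0.2169).
  (x - mu)^T · [Sigma^{-1} · (x - mu)] = (-3)·(-0.253) + (0)·(-0.2169) = 0.759.

Step 4 — take square root: d = √(0.759) ≈ 0.8712.

d(x, mu) = √(0.759) ≈ 0.8712


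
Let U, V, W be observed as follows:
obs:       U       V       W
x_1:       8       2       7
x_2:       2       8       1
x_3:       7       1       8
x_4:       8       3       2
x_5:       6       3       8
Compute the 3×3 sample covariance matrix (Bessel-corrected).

Step 1 — column means:
  mean(U) = (8 + 2 + 7 + 8 + 6) / 5 = 31/5 = 6.2
  mean(V) = (2 + 8 + 1 + 3 + 3) / 5 = 17/5 = 3.4
  mean(W) = (7 + 1 + 8 + 2 + 8) / 5 = 26/5 = 5.2

Step 2 — sample covariance S[i,j] = (1/(n-1)) · Σ_k (x_{k,i} - mean_i) · (x_{k,j} - mean_j), with n-1 = 4.
  S[U,U] = ((1.8)·(1.8) + (-4.2)·(-4.2) + (0.8)·(0.8) + (1.8)·(1.8) + (-0.2)·(-0.2)) / 4 = 24.8/4 = 6.2
  S[U,V] = ((1.8)·(-1.4) + (-4.2)·(4.6) + (0.8)·(-2.4) + (1.8)·(-0.4) + (-0.2)·(-0.4)) / 4 = -24.4/4 = -6.1
  S[U,W] = ((1.8)·(1.8) + (-4.2)·(-4.2) + (0.8)·(2.8) + (1.8)·(-3.2) + (-0.2)·(2.8)) / 4 = 16.8/4 = 4.2
  S[V,V] = ((-1.4)·(-1.4) + (4.6)·(4.6) + (-2.4)·(-2.4) + (-0.4)·(-0.4) + (-0.4)·(-0.4)) / 4 = 29.2/4 = 7.3
  S[V,W] = ((-1.4)·(1.8) + (4.6)·(-4.2) + (-2.4)·(2.8) + (-0.4)·(-3.2) + (-0.4)·(2.8)) / 4 = -28.4/4 = -7.1
  S[W,W] = ((1.8)·(1.8) + (-4.2)·(-4.2) + (2.8)·(2.8) + (-3.2)·(-3.2) + (2.8)·(2.8)) / 4 = 46.8/4 = 11.7

S is symmetric (S[j,i] = S[i,j]). Assembling:

S = [[6.2, -6.1, 4.2],
 [-6.1, 7.3, -7.1],
 [4.2, -7.1, 11.7]]


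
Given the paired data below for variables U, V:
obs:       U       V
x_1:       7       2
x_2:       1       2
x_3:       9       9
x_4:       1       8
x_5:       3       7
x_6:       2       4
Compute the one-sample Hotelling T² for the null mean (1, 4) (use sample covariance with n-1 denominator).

Step 1 — sample mean vector:
  mean(U) = (7 + 1 + 9 + 1 + 3 + 2) / 6 = 23/6 = 3.8333
  mean(V) = (2 + 2 + 9 + 8 + 7 + 4) / 6 = 32/6 = 5.3333
  x̄ = (3.8333, 5.3333),  deviation x̄ - mu_0 = (3.8333, 5.3333) - (1, 4) = (2.8333, 1.3333).

Step 2 — sample covariance matrix, S[i,j] = (1/(n-1)) · Σ_k (x_{k,i} - mean_i) · (x_{k,j} - mean_j), divisor n-1 = 5:
  S[U,U] = ((3.1667)·(3.1667) + (-2.8333)·(-2.8333) + (5.1667)·(5.1667) + (-2.8333)·(-2.8333) + (-0.8333)·(-0.8333) + (-1.8333)·(-1.8333)) / 5 = 56.8333/5 = 11.3667
  S[U,V] = ((3.1667)·(-3.3333) + (-2.8333)·(-3.3333) + (5.1667)·(3.6667) + (-2.8333)·(2.6667) + (-0.8333)·(1.6667) + (-1.8333)·(-1.3333)) / 5 = 11.3333/5 = 2.2667
  S[V,V] = ((-3.3333)·(-3.3333) + (-3.3333)·(-3.3333) + (3.6667)·(3.6667) + (2.6667)·(2.6667) + (1.6667)·(1.6667) + (-1.3333)·(-1.3333)) / 5 = 47.3333/5 = 9.4667
  S = [[11.3667, 2.2667],
 [2.2667, 9.4667]].

Step 3 — invert S. det(S) = 11.3667·9.4667 - (2.2667)² = 102.4667.
  S^{-1} = (1/det) · [[d, -b], [-b, a]] = [[0.0924, -0.0221],
 [-0.0221, 0.1109]].

Step 4 — quadratic form (x̄ - mu_0)^T · S^{-1} · (x̄ - mu_0):
  S^{-1} · (x̄ - mu_0) = (0.2323, 0.0852),
  (x̄ - mu_0)^T · [...] = (2.8333)·(0.2323) + (1.3333)·(0.0852) = 0.7717.

Step 5 — scale by n: T² = 6 · 0.7717 = 4.6304.

T² ≈ 4.6304


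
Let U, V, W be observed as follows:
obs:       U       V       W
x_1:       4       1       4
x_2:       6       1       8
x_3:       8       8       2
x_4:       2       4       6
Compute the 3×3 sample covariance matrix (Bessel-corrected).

Step 1 — column means:
  mean(U) = (4 + 6 + 8 + 2) / 4 = 20/4 = 5
  mean(V) = (1 + 1 + 8 + 4) / 4 = 14/4 = 3.5
  mean(W) = (4 + 8 + 2 + 6) / 4 = 20/4 = 5

Step 2 — sample covariance S[i,j] = (1/(n-1)) · Σ_k (x_{k,i} - mean_i) · (x_{k,j} - mean_j), with n-1 = 3.
  S[U,U] = ((-1)·(-1) + (1)·(1) + (3)·(3) + (-3)·(-3)) / 3 = 20/3 = 6.6667
  S[U,V] = ((-1)·(-2.5) + (1)·(-2.5) + (3)·(4.5) + (-3)·(0.5)) / 3 = 12/3 = 4
  S[U,W] = ((-1)·(-1) + (1)·(3) + (3)·(-3) + (-3)·(1)) / 3 = -8/3 = -2.6667
  S[V,V] = ((-2.5)·(-2.5) + (-2.5)·(-2.5) + (4.5)·(4.5) + (0.5)·(0.5)) / 3 = 33/3 = 11
  S[V,W] = ((-2.5)·(-1) + (-2.5)·(3) + (4.5)·(-3) + (0.5)·(1)) / 3 = -18/3 = -6
  S[W,W] = ((-1)·(-1) + (3)·(3) + (-3)·(-3) + (1)·(1)) / 3 = 20/3 = 6.6667

S is symmetric (S[j,i] = S[i,j]). Assembling:

S = [[6.6667, 4, -2.6667],
 [4, 11, -6],
 [-2.6667, -6, 6.6667]]


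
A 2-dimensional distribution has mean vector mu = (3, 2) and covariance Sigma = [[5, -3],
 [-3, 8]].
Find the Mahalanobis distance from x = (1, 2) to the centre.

Step 1 — centre the observation: (x - mu) = (-2, 0).

Step 2 — invert Sigma. det(Sigma) = 5·8 - (-3)² = 31.
  Sigma^{-1} = (1/det) · [[d, -b], [-b, a]] = [[0.2581, 0.0968],
 [0.0968, 0.1613]].

Step 3 — form the quadratic (x - mu)^T · Sigma^{-1} · (x - mu):
  Sigma^{-1} · (x - mu) = (-0.5161, -0.1935).
  (x - mu)^T · [Sigma^{-1} · (x - mu)] = (-2)·(-0.5161) + (0)·(-0.1935) = 1.0323.

Step 4 — take square root: d = √(1.0323) ≈ 1.016.

d(x, mu) = √(1.0323) ≈ 1.016


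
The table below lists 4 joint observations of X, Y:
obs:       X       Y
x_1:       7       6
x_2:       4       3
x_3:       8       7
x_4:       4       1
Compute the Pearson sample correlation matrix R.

Step 1 — column means:
  mean(X) = (7 + 4 + 8 + 4) / 4 = 23/4 = 5.75
  mean(Y) = (6 + 3 + 7 + 1) / 4 = 17/4 = 4.25

Step 2 — sample variances and covariances s[i,j] = (1/(n-1)) · Σ_k (x_{k,i} - mean_i) · (x_{k,j} - mean_j), with n-1 = 3:
  s[X,X] = ((1.25)·(1.25) + (-1.75)·(-1.75) + (2.25)·(2.25) + (-1.75)·(-1.75)) / 3 = 12.75/3 = 4.25
  s[X,Y] = ((1.25)·(1.75) + (-1.75)·(-1.25) + (2.25)·(2.75) + (-1.75)·(-3.25)) / 3 = 16.25/3 = 5.4167
  s[Y,Y] = ((1.75)·(1.75) + (-1.25)·(-1.25) + (2.75)·(2.75) + (-3.25)·(-3.25)) / 3 = 22.75/3 = 7.5833
  Sample standard deviations s_i = √(s[i,i]):
  s(X) = √(4.25) = 2.0616
  s(Y) = √(7.5833) = 2.7538

Step 3 — r_{ij} = s_{ij} / (s_i · s_j):
  r[X,X] = 1 (diagonal).
  r[X,Y] = 5.4167 / (2.0616 · 2.7538) = 5.4167 / 5.6771 = 0.9541
  r[Y,Y] = 1 (diagonal).

R is symmetric with unit diagonal. Assembling:

R = [[1, 0.9541],
 [0.9541, 1]]


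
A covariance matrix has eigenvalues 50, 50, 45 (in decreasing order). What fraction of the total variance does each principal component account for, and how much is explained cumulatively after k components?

Step 1 — total variance = trace(Sigma) = Σ λ_i = 50 + 50 + 45 = 145.

Step 2 — fraction explained by component i = λ_i / Σ λ:
  PC1: 50/145 = 0.3448
  PC2: 50/145 = 0.3448
  PC3: 45/145 = 0.3103

Step 3 — cumulative fraction after k components = (λ_1 + ... + λ_k) / Σ λ:
  k = 1: 50/145 = 0.3448
  k = 2: (50 + 50)/145 = 100/145 = 0.6897
  k = 3: (50 + 50 + 45)/145 = 145/145 = 1

Summary (fraction, with percent):

explained: PC1 0.3448 (34.48%), PC2 0.3448 (34.48%), PC3 0.3103 (31.03%);  cumulative: 0.3448, 0.6897, 1


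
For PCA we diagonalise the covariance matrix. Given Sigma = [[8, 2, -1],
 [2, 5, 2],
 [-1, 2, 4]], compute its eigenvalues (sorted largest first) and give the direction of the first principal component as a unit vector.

Step 1 — characteristic polynomial p(λ) = det(λI - Sigma) = λ³ - tr·λ² + c_1·λ - det, where tr = trace, c_1 = sum of the principal 2×2 minors, det = det(Sigma):
  tr = 8 + 5 + 4 = 17,
  c_1 = (8·5 - (2)²) + (8·4 - (-1)²) + (5·4 - (2)²) = 36 + 31 + 16 = 83,
  det = 8·(5·4 - (2)²) - (2)·((2)·4 - (2)·(-1)) + (-1)·((2)·(2) - 5·(-1)) = 8·(16) - (2)·(10) + (-1)·(9) = 99.
  So p(λ) = λ³ - 17λ² + 83λ - 99.
Step 2 — look for an integer root (rational root theorem: any rational root is an integer divisor of 99). Testing λ = 9:
  p(9) = 729 - 1377 + 747 - 99 = 0  ✓
  Dividing out (λ - 9): p(λ) = (λ - 9)(λ² - 8λ + 11).
Step 3 — remaining eigenvalues from the quadratic λ² - 8λ + 11 = 0:
  Δ = 8² - 4·11 = 64 - 44 = 20,  λ = (8 ± √20)/2 = (8 ± 4.4721)/2 ≈ 6.2361 or 1.7639.
  Sorted: λ_1 = 9,  λ_2 = 6.2361,  λ_3 = 1.7639  (check: sum = 17 = tr ✓).

Step 4 — unit eigenvector for λ_1 = 9: v spans the null space of (Sigma - λ_1 I), whose rows are
  r_1 = (-1, 2, -1),  r_2 = (2, -4, 2),  r_3 = (-1, 2, -5).
  v is orthogonal to every row, so take v ∝ r_1 × r_3 = ((2)·(-5) - (-1)·(2), (-1)·(-1) - (-1)·(-5), (-1)·(2) - (2)·(-1)) = (-8, -4, 0).
  Rescale (divide by 4; multiply by -1 so the first nonzero entry is positive): u = (2, 1, 0).
  ||u|| = √((2)² + (1)² + (0)²) = √(5) ≈ 2.2361,  v_1 = u/||u|| ≈ (0.8944, 0.4472, 0) (||v_1|| = 1).

λ_1 = 9,  λ_2 = 6.2361,  λ_3 = 1.7639;  v_1 ≈ (0.8944, 0.4472, 0)


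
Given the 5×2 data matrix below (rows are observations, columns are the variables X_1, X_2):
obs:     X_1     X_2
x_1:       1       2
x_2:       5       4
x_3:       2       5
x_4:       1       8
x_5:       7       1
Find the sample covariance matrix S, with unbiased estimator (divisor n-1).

Step 1 — column means:
  mean(X_1) = (1 + 5 + 2 + 1 + 7) / 5 = 16/5 = 3.2
  mean(X_2) = (2 + 4 + 5 + 8 + 1) / 5 = 20/5 = 4

Step 2 — sample covariance S[i,j] = (1/(n-1)) · Σ_k (x_{k,i} - mean_i) · (x_{k,j} - mean_j), with n-1 = 4.
  S[X_1,X_1] = ((-2.2)·(-2.2) + (1.8)·(1.8) + (-1.2)·(-1.2) + (-2.2)·(-2.2) + (3.8)·(3.8)) / 4 = 28.8/4 = 7.2
  S[X_1,X_2] = ((-2.2)·(-2) + (1.8)·(0) + (-1.2)·(1) + (-2.2)·(4) + (3.8)·(-3)) / 4 = -17/4 = -4.25
  S[X_2,X_2] = ((-2)·(-2) + (0)·(0) + (1)·(1) + (4)·(4) + (-3)·(-3)) / 4 = 30/4 = 7.5

S is symmetric (S[j,i] = S[i,j]). Assembling:

S = [[7.2, -4.25],
 [-4.25, 7.5]]


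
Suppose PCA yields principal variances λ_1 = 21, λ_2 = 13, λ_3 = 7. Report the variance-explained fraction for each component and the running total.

Step 1 — total variance = trace(Sigma) = Σ λ_i = 21 + 13 + 7 = 41.

Step 2 — fraction explained by component i = λ_i / Σ λ:
  PC1: 21/41 = 0.5122
  PC2: 13/41 = 0.3171
  PC3: 7/41 = 0.1707

Step 3 — cumulative fraction after k components = (λ_1 + ... + λ_k) / Σ λ:
  k = 1: 21/41 = 0.5122
  k = 2: (21 + 13)/41 = 34/41 = 0.8293
  k = 3: (21 + 13 + 7)/41 = 41/41 = 1

Summary (fraction, with percent):

explained: PC1 0.5122 (51.22%), PC2 0.3171 (31.71%), PC3 0.1707 (17.07%);  cumulative: 0.5122, 0.8293, 1


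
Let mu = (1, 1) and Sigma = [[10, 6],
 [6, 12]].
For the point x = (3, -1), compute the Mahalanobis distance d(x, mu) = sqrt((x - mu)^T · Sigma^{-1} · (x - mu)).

Step 1 — centre the observation: (x - mu) = (2, -2).

Step 2 — invert Sigma. det(Sigma) = 10·12 - (6)² = 84.
  Sigma^{-1} = (1/det) · [[d, -b], [-b, a]] = [[0.1429, -0.0714],
 [-0.0714, 0.119]].

Step 3 — form the quadratic (x - mu)^T · Sigma^{-1} · (x - mu):
  Sigma^{-1} · (x - mu) = (0.4286, -0.381).
  (x - mu)^T · [Sigma^{-1} · (x - mu)] = (2)·(0.4286) + (-2)·(-0.381) = 1.619.

Step 4 — take square root: d = √(1.619) ≈ 1.2724.

d(x, mu) = √(1.619) ≈ 1.2724


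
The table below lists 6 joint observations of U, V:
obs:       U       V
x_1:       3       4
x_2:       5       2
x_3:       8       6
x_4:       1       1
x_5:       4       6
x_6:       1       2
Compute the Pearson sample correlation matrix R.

Step 1 — column means:
  mean(U) = (3 + 5 + 8 + 1 + 4 + 1) / 6 = 22/6 = 3.6667
  mean(V) = (4 + 2 + 6 + 1 + 6 + 2) / 6 = 21/6 = 3.5

Step 2 — sample variances and covariances s[i,j] = (1/(n-1)) · Σ_k (x_{k,i} - mean_i) · (x_{k,j} - mean_j), with n-1 = 5:
  s[U,U] = ((-0.6667)·(-0.6667) + (1.3333)·(1.3333) + (4.3333)·(4.3333) + (-2.6667)·(-2.6667) + (0.3333)·(0.3333) + (-2.6667)·(-2.6667)) / 5 = 35.3333/5 = 7.0667
  s[U,V] = ((-0.6667)·(0.5) + (1.3333)·(-1.5) + (4.3333)·(2.5) + (-2.6667)·(-2.5) + (0.3333)·(2.5) + (-2.6667)·(-1.5)) / 5 = 20/5 = 4
  s[V,V] = ((0.5)·(0.5) + (-1.5)·(-1.5) + (2.5)·(2.5) + (-2.5)·(-2.5) + (2.5)·(2.5) + (-1.5)·(-1.5)) / 5 = 23.5/5 = 4.7
  Sample standard deviations s_i = √(s[i,i]):
  s(U) = √(7.0667) = 2.6583
  s(V) = √(4.7) = 2.1679

Step 3 — r_{ij} = s_{ij} / (s_i · s_j):
  r[U,U] = 1 (diagonal).
  r[U,V] = 4 / (2.6583 · 2.1679) = 4 / 5.7631 = 0.6941
  r[V,V] = 1 (diagonal).

R is symmetric with unit diagonal. Assembling:

R = [[1, 0.6941],
 [0.6941, 1]]
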